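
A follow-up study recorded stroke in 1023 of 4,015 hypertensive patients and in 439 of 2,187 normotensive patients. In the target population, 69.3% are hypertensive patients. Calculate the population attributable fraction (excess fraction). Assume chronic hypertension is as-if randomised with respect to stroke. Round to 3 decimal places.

PAF ≈ 0.157

p₁ = P(outcome | exposed) = 1023/4015 = 0.25479
p₀ = P(outcome | unexposed) = 439/2187 = 0.20073
Overall risk P(Y=1) = π·p₁ + (1−π)·p₀ = 0.693×0.25479 + 0.307×0.20073 = 0.2382.
Under exogeneity, PAF = [P(Y=1) − p₀] / P(Y=1).
PAF = (0.2382 − 0.20073) / 0.2382 ≈ 0.1573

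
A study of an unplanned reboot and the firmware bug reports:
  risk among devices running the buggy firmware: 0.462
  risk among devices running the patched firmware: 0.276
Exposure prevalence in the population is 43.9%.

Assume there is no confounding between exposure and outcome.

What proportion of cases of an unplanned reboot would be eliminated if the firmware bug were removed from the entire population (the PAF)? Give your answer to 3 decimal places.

Let p₁ = 0.462, p₀ = 0.276.
Overall risk P(Y=1) = π·p₁ + (1−π)·p₀ = 0.439×0.462 + 0.561×0.276 = 0.35765.
Under exogeneity, PAF = [P(Y=1) − p₀] / P(Y=1).
PAF = (0.35765 − 0.276) / 0.35765 ≈ 0.2283

PAF ≈ 0.228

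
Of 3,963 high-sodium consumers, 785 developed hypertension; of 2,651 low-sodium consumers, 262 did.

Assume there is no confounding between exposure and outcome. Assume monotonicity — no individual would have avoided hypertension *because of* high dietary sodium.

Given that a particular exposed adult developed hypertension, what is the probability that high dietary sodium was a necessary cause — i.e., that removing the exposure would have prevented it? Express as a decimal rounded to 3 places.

p₁ = P(outcome | exposed) = 785/3963 = 0.19808
p₀ = P(outcome | unexposed) = 262/2651 = 0.098831
Under exogeneity and monotonicity, PN = (p₁ − p₀) / p₁.
PN = (0.19808 − 0.098831) / 0.19808 = 0.099252 / 0.19808 ≈ 0.5011

PN ≈ 0.501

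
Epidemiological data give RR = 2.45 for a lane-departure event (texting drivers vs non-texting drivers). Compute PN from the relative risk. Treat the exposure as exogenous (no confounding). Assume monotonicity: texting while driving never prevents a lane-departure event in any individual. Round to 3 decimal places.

Under exogeneity and monotonicity, PN = (RR − 1) / RR = 1 − 1/RR.
PN = (2.45 − 1) / 2.45 = 1.45 / 2.45 ≈ 0.5918

PN ≈ 0.592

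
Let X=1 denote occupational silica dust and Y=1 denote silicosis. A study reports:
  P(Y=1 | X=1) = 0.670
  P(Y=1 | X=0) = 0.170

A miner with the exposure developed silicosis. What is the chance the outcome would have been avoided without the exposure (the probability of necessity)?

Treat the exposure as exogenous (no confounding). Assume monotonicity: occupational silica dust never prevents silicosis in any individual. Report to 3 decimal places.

Let p₁ = 0.67, p₀ = 0.17.
Under exogeneity and monotonicity, PN = (p₁ − p₀) / p₁.
PN = (0.67 − 0.17) / 0.67 = 0.5 / 0.67 ≈ 0.7463

PN ≈ 0.746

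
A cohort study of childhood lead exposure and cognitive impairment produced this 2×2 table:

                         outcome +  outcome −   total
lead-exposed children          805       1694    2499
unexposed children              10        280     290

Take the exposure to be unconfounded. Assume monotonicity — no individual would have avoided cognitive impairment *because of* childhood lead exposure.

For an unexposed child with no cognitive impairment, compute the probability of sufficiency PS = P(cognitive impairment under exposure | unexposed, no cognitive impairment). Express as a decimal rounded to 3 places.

p₁ = P(outcome | exposed) = 805/2499 = 0.32213
p₀ = P(outcome | unexposed) = 10/290 = 0.034483
Under exogeneity and monotonicity, PS = (p₁ − p₀)/(1 − p₀).
PS = (0.32213 − 0.034483) / 0.96552 ≈ 0.2979

PS ≈ 0.298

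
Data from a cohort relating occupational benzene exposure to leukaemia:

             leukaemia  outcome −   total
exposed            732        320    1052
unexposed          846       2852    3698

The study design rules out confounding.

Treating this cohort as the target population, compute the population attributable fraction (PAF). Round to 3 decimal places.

p₁ = P(outcome | exposed) = 732/1052 = 0.69582
p₀ = P(outcome | unexposed) = 846/3698 = 0.22877
Exposure prevalence π = 1052/4750 = 0.22147; overall risk P(Y=1) = 0.33221.
Under exogeneity, PAF = [P(Y=1) − p₀]/P(Y=1).
PAF = (0.33221 − 0.22877) / 0.33221 ≈ 0.3114

PAF ≈ 0.311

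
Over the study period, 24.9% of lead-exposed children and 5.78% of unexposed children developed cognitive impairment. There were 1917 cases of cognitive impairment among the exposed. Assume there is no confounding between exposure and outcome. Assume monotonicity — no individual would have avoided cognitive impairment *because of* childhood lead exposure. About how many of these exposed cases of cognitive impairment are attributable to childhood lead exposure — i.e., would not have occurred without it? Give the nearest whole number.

p₁ = 0.249, p₀ = 0.0578.
PN = (p₁ − p₀)/p₁ = (0.249 − 0.0578) / 0.249 ≈ 0.76787.
Attributable cases ≈ PN × (exposed cases) = 0.76787 × 1917 ≈ 1472.01.

about 1472 cases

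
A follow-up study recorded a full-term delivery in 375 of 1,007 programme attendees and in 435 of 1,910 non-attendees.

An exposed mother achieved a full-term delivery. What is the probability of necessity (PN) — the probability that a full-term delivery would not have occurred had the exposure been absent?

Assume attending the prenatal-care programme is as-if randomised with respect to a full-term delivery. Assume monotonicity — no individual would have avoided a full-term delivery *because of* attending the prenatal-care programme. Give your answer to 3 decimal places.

PN ≈ 0.388

p₁ = P(outcome | exposed) = 375/1007 = 0.37239
p₀ = P(outcome | unexposed) = 435/1910 = 0.22775
Under exogeneity and monotonicity, PN = (p₁ − p₀) / p₁.
PN = (0.37239 − 0.22775) / 0.37239 = 0.14464 / 0.37239 ≈ 0.3884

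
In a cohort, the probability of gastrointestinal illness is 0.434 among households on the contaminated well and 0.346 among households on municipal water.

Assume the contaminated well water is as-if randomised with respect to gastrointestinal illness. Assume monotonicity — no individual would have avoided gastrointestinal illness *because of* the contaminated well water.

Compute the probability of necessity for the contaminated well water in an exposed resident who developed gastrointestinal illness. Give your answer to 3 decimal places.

PN ≈ 0.203

Let p₁ = 0.434, p₀ = 0.346.
Under exogeneity and monotonicity, PN = (p₁ − p₀) / p₁.
PN = (0.434 − 0.346) / 0.434 = 0.088 / 0.434 ≈ 0.2028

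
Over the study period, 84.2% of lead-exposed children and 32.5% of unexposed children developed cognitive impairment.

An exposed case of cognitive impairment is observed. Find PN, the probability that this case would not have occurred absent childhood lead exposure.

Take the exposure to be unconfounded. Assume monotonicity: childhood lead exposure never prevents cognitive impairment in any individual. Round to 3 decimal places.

p₁ = 0.842, p₀ = 0.325.
Under exogeneity and monotonicity, PN = (p₁ − p₀) / p₁.
PN = (0.842 − 0.325) / 0.842 = 0.517 / 0.842 ≈ 0.6140

PN ≈ 0.614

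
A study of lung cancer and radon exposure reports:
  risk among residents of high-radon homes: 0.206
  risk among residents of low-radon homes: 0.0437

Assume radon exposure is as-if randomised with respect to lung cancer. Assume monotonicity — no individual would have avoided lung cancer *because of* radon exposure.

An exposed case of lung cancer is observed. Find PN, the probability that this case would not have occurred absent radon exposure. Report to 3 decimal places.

Let p₁ = 0.206, p₀ = 0.0437.
Under exogeneity and monotonicity, PN = (p₁ − p₀) / p₁.
PN = (0.206 − 0.0437) / 0.206 = 0.1623 / 0.206 ≈ 0.7879

PN ≈ 0.788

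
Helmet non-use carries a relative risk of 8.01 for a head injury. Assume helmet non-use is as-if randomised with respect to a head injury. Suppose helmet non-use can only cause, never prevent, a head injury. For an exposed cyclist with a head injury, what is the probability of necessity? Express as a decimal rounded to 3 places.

Under exogeneity and monotonicity, PN = (RR − 1) / RR = 1 − 1/RR.
PN = (8.01 − 1) / 8.01 = 7.01 / 8.01 ≈ 0.8752

PN ≈ 0.875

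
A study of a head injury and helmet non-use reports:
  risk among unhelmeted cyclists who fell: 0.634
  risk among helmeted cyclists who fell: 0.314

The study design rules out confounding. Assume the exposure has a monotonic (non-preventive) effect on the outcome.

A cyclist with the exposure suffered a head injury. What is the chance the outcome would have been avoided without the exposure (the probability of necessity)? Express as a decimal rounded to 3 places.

Let p₁ = 0.634, p₀ = 0.314.
Under exogeneity and monotonicity, PN = (p₁ − p₀) / p₁.
PN = (0.634 − 0.314) / 0.634 = 0.32 / 0.634 ≈ 0.5047

PN ≈ 0.505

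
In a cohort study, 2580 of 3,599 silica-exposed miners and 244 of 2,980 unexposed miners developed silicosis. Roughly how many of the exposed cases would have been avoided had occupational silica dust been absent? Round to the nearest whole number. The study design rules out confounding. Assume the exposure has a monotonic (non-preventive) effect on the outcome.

about 2285 cases

p₁ = P(outcome | exposed) = 2580/3599 = 0.71687
p₀ = P(outcome | unexposed) = 244/2980 = 0.081879
PN = (p₁ − p₀)/p₁ = (0.71687 − 0.081879) / 0.71687 ≈ 0.88578.
Attributable cases ≈ PN × (exposed cases) = 0.88578 × 2580 ≈ 2285.32.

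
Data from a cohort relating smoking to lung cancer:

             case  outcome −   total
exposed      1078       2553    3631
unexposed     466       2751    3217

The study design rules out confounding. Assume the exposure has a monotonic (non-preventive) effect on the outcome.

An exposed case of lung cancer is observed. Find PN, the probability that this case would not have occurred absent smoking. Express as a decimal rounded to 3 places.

PN ≈ 0.512

p₁ = P(outcome | exposed) = 1078/3631 = 0.29689
p₀ = P(outcome | unexposed) = 466/3217 = 0.14486
Under exogeneity and monotonicity, PN = (p₁ − p₀) / p₁.
PN = (0.29689 − 0.14486) / 0.29689 = 0.15203 / 0.29689 ≈ 0.5121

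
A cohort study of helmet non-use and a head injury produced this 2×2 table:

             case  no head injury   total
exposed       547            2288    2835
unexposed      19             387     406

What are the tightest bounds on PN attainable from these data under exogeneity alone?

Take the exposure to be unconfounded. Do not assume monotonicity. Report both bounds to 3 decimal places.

p₁ = P(outcome | exposed) = 547/2835 = 0.19295
p₀ = P(outcome | unexposed) = 19/406 = 0.046798
Under exogeneity alone the bounds on PN are max{0,(p₁−p₀)/p₁} ≤ PN ≤ min{1,(1−p₀)/p₁}.
  lower = (p₁ − p₀)/p₁ = 0.14615 / 0.19295 ≈ 0.7575
  upper = min{1, (1 − p₀)/p₁} = 0.9532 / 0.19295 ≈ 4.9403 → capped at 1

0.757 ≤ PN ≤ 1.000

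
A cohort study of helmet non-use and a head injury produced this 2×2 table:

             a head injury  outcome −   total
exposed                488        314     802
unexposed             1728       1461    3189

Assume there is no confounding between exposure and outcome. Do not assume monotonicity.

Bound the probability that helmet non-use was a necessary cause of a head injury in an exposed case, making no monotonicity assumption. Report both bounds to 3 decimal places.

p₁ = P(outcome | exposed) = 488/802 = 0.60848
p₀ = P(outcome | unexposed) = 1728/3189 = 0.54186
Under exogeneity alone the bounds on PN are max{0,(p₁−p₀)/p₁} ≤ PN ≤ min{1,(1−p₀)/p₁}.
  lower = (p₁ − p₀)/p₁ = 0.066616 / 0.60848 ≈ 0.1095
  upper = min{1, (1 − p₀)/p₁} = 0.45814 / 0.60848 ≈ 0.7529

0.109 ≤ PN ≤ 0.753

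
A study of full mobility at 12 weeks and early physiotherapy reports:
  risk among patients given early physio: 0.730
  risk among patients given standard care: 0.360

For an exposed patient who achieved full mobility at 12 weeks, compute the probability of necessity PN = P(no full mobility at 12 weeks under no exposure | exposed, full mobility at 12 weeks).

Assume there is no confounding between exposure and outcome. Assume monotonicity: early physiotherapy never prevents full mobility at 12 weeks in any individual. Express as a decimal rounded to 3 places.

PN ≈ 0.507

Let p₁ = 0.73, p₀ = 0.36.
Under exogeneity and monotonicity, PN = (p₁ − p₀) / p₁.
PN = (0.73 − 0.36) / 0.73 = 0.37 / 0.73 ≈ 0.5068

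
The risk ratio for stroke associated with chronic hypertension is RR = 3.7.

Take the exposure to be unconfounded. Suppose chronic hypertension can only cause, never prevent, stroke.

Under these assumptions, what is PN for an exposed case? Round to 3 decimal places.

Under exogeneity and monotonicity, PN = (RR − 1) / RR = 1 − 1/RR.
PN = (3.7 − 1) / 3.7 = 2.7 / 3.7 ≈ 0.7297

PN ≈ 0.730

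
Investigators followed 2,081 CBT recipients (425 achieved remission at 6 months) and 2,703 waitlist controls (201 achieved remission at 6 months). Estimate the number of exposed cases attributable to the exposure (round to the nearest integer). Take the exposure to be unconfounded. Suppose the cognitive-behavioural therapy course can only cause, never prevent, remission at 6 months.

p₁ = P(outcome | exposed) = 425/2081 = 0.20423
p₀ = P(outcome | unexposed) = 201/2703 = 0.074362
PN = (p₁ − p₀)/p₁ = (0.20423 − 0.074362) / 0.20423 ≈ 0.63589.
Attributable cases ≈ PN × (exposed cases) = 0.63589 × 425 ≈ 270.25.

about 270 cases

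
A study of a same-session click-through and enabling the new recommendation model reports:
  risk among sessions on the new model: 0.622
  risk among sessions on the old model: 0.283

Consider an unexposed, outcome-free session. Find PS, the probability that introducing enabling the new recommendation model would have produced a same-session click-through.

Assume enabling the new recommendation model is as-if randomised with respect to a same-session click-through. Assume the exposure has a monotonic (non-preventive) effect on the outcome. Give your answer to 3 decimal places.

Let p₁ = 0.622, p₀ = 0.283.
Under exogeneity and monotonicity, PS = (p₁ − p₀) / (1 − p₀).
PS = (0.622 − 0.283) / (1 − 0.283) = 0.339 / 0.717 ≈ 0.4728

PS ≈ 0.473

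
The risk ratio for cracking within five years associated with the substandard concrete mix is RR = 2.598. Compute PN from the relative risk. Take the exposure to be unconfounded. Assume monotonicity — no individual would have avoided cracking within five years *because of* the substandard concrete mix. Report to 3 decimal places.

PN ≈ 0.615

Under exogeneity and monotonicity, PN = (RR − 1) / RR = 1 − 1/RR.
PN = (2.598 − 1) / 2.598 = 1.598 / 2.598 ≈ 0.6151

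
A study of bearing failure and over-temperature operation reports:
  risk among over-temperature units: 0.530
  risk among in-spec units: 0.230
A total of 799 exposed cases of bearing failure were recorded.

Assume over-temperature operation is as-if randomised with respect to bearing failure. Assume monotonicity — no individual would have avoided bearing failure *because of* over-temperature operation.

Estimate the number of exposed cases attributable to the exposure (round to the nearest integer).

about 452 cases

Let p₁ = 0.53, p₀ = 0.23.
PN = (p₁ − p₀)/p₁ = (0.53 − 0.23) / 0.53 ≈ 0.56604.
Attributable cases ≈ PN × (exposed cases) = 0.56604 × 799 ≈ 452.26.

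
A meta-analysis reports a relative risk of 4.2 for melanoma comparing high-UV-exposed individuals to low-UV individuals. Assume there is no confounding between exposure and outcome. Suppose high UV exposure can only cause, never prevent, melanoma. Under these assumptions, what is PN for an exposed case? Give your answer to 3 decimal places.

Under exogeneity and monotonicity, PN = (RR − 1) / RR = 1 − 1/RR.
PN = (4.2 − 1) / 4.2 = 3.2 / 4.2 ≈ 0.7619

PN ≈ 0.762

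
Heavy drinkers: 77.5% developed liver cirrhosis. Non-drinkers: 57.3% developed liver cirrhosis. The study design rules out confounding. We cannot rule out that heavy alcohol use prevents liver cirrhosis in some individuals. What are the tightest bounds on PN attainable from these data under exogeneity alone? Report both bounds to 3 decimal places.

0.261 ≤ PN ≤ 0.551

p₁ = 0.775, p₀ = 0.573.
Under exogeneity alone the bounds on PN are max{0,(p₁−p₀)/p₁} ≤ PN ≤ min{1,(1−p₀)/p₁}.
  lower = (p₁ − p₀)/p₁ = 0.202 / 0.775 ≈ 0.2606
  upper = min{1, (1 − p₀)/p₁} = 0.427 / 0.775 ≈ 0.5510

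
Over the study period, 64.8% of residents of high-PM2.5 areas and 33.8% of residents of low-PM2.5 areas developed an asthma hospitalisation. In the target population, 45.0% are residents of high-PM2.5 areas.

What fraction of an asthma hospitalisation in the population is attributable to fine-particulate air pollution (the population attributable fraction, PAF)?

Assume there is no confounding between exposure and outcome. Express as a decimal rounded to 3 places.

PAF ≈ 0.292

p₁ = 0.648, p₀ = 0.338.
Overall risk P(Y=1) = π·p₁ + (1−π)·p₀ = 0.45×0.648 + 0.55×0.338 = 0.4775.
Under exogeneity, PAF = [P(Y=1) − p₀] / P(Y=1).
PAF = (0.4775 − 0.338) / 0.4775 ≈ 0.2921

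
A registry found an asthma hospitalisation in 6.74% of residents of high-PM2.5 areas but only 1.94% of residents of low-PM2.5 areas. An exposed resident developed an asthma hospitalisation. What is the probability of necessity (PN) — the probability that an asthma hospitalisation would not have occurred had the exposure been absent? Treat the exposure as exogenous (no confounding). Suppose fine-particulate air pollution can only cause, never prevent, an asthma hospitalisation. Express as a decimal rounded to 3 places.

PN ≈ 0.712

p₁ = 0.0674, p₀ = 0.0194.
Under exogeneity and monotonicity, PN = (p₁ − p₀) / p₁.
PN = (0.0674 − 0.0194) / 0.0674 = 0.048 / 0.0674 ≈ 0.7122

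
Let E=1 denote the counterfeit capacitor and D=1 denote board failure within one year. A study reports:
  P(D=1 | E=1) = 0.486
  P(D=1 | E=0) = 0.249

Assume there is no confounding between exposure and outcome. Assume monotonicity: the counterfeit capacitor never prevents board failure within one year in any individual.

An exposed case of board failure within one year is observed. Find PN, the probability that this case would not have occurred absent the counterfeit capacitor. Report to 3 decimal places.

Let p₁ = 0.486, p₀ = 0.249.
Under exogeneity and monotonicity, PN = (p₁ − p₀) / p₁.
PN = (0.486 − 0.249) / 0.486 = 0.237 / 0.486 ≈ 0.4877

PN ≈ 0.488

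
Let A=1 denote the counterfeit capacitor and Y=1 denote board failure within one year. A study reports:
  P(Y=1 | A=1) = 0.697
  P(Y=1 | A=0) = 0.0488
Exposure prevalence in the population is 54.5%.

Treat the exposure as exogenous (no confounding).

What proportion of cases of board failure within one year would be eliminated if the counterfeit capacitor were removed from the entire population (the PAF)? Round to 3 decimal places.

PAF ≈ 0.879

Let p₁ = 0.697, p₀ = 0.0488.
Overall risk P(Y=1) = π·p₁ + (1−π)·p₀ = 0.545×0.697 + 0.455×0.0488 = 0.40207.
Under exogeneity, PAF = [P(Y=1) − p₀] / P(Y=1).
PAF = (0.40207 − 0.0488) / 0.40207 ≈ 0.8786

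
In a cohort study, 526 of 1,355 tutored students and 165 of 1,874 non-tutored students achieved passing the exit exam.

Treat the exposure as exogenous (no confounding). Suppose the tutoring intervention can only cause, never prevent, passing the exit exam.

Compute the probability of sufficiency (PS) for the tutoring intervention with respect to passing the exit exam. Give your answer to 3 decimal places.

p₁ = P(outcome | exposed) = 526/1355 = 0.38819
p₀ = P(outcome | unexposed) = 165/1874 = 0.088047
Under exogeneity and monotonicity, PS = (p₁ − p₀) / (1 − p₀).
PS = (0.38819 − 0.088047) / (1 − 0.088047) = 0.30014 / 0.91195 ≈ 0.3291

PS ≈ 0.329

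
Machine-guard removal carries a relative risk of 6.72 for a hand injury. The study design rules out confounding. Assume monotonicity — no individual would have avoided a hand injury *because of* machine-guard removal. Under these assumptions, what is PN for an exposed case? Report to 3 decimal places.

Under exogeneity and monotonicity, PN = (RR − 1) / RR = 1 − 1/RR.
PN = (6.72 − 1) / 6.72 = 5.72 / 6.72 ≈ 0.8512

PN ≈ 0.851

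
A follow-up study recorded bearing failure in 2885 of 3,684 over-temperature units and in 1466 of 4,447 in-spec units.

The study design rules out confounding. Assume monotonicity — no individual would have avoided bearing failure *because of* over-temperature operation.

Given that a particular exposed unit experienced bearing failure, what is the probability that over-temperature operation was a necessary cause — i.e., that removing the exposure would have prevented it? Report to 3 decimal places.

p₁ = P(outcome | exposed) = 2885/3684 = 0.78312
p₀ = P(outcome | unexposed) = 1466/4447 = 0.32966
Under exogeneity and monotonicity, PN = (p₁ − p₀) / p₁.
PN = (0.78312 − 0.32966) / 0.78312 = 0.45346 / 0.78312 ≈ 0.5790

PN ≈ 0.579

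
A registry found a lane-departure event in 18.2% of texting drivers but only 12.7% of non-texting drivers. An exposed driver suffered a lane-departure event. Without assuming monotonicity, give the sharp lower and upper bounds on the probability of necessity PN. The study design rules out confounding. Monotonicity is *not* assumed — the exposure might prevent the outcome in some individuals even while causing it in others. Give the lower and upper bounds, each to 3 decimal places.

p₁ = 0.182, p₀ = 0.127.
Under exogeneity alone the bounds on PN are max{0,(p₁−p₀)/p₁} ≤ PN ≤ min{1,(1−p₀)/p₁}.
  lower = (p₁ − p₀)/p₁ = 0.055 / 0.182 ≈ 0.3022
  upper = min{1, (1 − p₀)/p₁} = 0.873 / 0.182 ≈ 4.7967 → capped at 1

0.302 ≤ PN ≤ 1.000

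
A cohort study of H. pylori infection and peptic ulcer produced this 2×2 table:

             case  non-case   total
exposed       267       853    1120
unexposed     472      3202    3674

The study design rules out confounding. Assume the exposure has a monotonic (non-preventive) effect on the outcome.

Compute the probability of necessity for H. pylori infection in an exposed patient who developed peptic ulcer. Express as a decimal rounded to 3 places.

p₁ = P(outcome | exposed) = 267/1120 = 0.23839
p₀ = P(outcome | unexposed) = 472/3674 = 0.12847
Under exogeneity and monotonicity, PN = (p₁ − p₀) / p₁.
PN = (0.23839 − 0.12847) / 0.23839 = 0.10992 / 0.23839 ≈ 0.4611

PN ≈ 0.461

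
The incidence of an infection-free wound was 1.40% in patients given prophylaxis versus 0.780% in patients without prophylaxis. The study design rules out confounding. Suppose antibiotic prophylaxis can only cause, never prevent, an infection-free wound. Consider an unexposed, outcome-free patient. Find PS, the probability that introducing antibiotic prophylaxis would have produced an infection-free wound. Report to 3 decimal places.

p₁ = 0.014, p₀ = 0.0078.
Under exogeneity and monotonicity, PS = (p₁ − p₀) / (1 − p₀).
PS = (0.014 − 0.0078) / (1 − 0.0078) = 0.0062 / 0.9922 ≈ 0.0062

PS ≈ 0.006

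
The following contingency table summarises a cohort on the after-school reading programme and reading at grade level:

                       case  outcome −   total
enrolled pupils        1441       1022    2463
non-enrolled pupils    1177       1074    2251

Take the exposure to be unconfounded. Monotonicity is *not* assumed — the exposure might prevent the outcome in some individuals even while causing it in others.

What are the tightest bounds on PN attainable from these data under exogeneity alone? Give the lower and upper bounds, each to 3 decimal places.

0.106 ≤ PN ≤ 0.816

p₁ = P(outcome | exposed) = 1441/2463 = 0.58506
p₀ = P(outcome | unexposed) = 1177/2251 = 0.52288
Under exogeneity alone the bounds on PN are max{0,(p₁−p₀)/p₁} ≤ PN ≤ min{1,(1−p₀)/p₁}.
  lower = (p₁ − p₀)/p₁ = 0.06218 / 0.58506 ≈ 0.1063
  upper = min{1, (1 − p₀)/p₁} = 0.47712 / 0.58506 ≈ 0.8155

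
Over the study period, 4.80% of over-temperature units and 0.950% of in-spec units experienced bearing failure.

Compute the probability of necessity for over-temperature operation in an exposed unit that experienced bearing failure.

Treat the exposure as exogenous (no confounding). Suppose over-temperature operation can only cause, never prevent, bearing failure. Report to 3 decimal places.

p₁ = 0.048, p₀ = 0.0095.
Under exogeneity and monotonicity, PN = (p₁ − p₀) / p₁.
PN = (0.048 − 0.0095) / 0.048 = 0.0385 / 0.048 ≈ 0.8021

PN ≈ 0.802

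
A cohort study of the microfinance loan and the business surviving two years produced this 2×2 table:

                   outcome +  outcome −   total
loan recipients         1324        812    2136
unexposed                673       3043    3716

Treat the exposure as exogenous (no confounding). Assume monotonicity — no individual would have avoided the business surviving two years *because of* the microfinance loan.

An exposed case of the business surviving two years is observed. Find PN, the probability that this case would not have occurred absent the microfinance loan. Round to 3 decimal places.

p₁ = P(outcome | exposed) = 1324/2136 = 0.61985
p₀ = P(outcome | unexposed) = 673/3716 = 0.18111
Under exogeneity and monotonicity, PN = (p₁ − p₀)/p₁.
PN = (0.61985 − 0.18111) / 0.61985 ≈ 0.7078

PN ≈ 0.708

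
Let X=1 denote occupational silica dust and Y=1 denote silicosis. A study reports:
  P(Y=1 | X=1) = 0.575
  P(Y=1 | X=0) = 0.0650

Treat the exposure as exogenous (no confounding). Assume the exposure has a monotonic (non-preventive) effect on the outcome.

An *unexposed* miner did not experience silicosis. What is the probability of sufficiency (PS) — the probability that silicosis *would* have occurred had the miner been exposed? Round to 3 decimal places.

Let p₁ = 0.575, p₀ = 0.065.
Under exogeneity and monotonicity, PS = (p₁ − p₀) / (1 − p₀).
PS = (0.575 − 0.065) / (1 − 0.065) = 0.51 / 0.935 ≈ 0.5455

PS ≈ 0.545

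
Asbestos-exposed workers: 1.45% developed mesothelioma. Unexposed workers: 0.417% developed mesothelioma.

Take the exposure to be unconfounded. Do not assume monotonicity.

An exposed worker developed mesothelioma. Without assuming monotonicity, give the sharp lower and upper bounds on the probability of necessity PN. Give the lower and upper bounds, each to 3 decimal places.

0.712 ≤ PN ≤ 1.000

p₁ = 0.0145, p₀ = 0.00417.
Under exogeneity alone the bounds on PN are max{0,(p₁−p₀)/p₁} ≤ PN ≤ min{1,(1−p₀)/p₁}.
  lower = (p₁ − p₀)/p₁ = 0.01033 / 0.0145 ≈ 0.7124
  upper = min{1, (1 − p₀)/p₁} = 0.99583 / 0.0145 ≈ 68.6779 → capped at 1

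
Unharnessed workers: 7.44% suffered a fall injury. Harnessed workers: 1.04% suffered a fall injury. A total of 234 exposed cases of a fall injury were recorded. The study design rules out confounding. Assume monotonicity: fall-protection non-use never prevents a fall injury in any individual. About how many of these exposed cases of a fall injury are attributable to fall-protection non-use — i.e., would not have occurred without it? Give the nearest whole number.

about 201 cases

p₁ = 0.0744, p₀ = 0.0104.
PN = (p₁ − p₀)/p₁ = (0.0744 − 0.0104) / 0.0744 ≈ 0.86022.
Attributable cases ≈ PN × (exposed cases) = 0.86022 × 234 ≈ 201.29.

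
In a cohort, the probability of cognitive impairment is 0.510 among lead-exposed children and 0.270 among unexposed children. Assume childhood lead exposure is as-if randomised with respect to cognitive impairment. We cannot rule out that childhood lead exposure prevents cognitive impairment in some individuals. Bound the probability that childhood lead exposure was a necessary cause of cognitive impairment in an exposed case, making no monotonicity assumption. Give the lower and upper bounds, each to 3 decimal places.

Let p₁ = 0.51, p₀ = 0.27.
Under exogeneity alone the bounds on PN are max{0,(p₁−p₀)/p₁} ≤ PN ≤ min{1,(1−p₀)/p₁}.
  lower = (p₁ − p₀)/p₁ = 0.24 / 0.51 ≈ 0.4706
  upper = min{1, (1 − p₀)/p₁} = 0.73 / 0.51 ≈ 1.4314 → capped at 1

0.471 ≤ PN ≤ 1.000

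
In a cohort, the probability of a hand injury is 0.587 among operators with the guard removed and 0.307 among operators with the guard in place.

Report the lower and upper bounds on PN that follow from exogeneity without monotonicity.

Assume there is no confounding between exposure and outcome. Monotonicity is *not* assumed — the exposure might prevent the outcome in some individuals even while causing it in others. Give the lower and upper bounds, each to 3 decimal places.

Let p₁ = 0.587, p₀ = 0.307.
Under exogeneity alone the bounds on PN are max{0,(p₁−p₀)/p₁} ≤ PN ≤ min{1,(1−p₀)/p₁}.
  lower = (p₁ − p₀)/p₁ = 0.28 / 0.587 ≈ 0.4770
  upper = min{1, (1 − p₀)/p₁} = 0.693 / 0.587 ≈ 1.1806 → capped at 1

0.477 ≤ PN ≤ 1.000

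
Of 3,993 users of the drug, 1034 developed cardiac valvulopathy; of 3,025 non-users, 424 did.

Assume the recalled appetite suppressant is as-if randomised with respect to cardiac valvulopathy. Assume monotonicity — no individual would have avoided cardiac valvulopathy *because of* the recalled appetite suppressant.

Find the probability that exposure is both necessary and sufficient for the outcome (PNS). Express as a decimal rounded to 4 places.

PNS ≈ 0.1188

p₁ = P(outcome | exposed) = 1034/3993 = 0.25895
p₀ = P(outcome | unexposed) = 424/3025 = 0.14017
Under exogeneity and monotonicity, PNS = p₁ − p₀.
PNS = 0.25895 − 0.14017 = 0.11879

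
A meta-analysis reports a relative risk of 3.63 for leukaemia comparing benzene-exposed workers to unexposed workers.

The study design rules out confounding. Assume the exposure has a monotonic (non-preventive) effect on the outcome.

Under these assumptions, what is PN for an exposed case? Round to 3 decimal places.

PN ≈ 0.725

Under exogeneity and monotonicity, PN = (RR − 1) / RR = 1 − 1/RR.
PN = (3.63 − 1) / 3.63 = 2.63 / 3.63 ≈ 0.7245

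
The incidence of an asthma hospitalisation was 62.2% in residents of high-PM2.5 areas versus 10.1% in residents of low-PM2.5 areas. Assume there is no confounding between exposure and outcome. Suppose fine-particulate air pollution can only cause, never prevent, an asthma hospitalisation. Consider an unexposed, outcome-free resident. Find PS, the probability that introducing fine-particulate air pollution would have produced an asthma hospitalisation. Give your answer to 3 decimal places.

p₁ = 0.622, p₀ = 0.101.
Under exogeneity and monotonicity, PS = (p₁ − p₀) / (1 − p₀).
PS = (0.622 − 0.101) / (1 − 0.101) = 0.521 / 0.899 ≈ 0.5795

PS ≈ 0.580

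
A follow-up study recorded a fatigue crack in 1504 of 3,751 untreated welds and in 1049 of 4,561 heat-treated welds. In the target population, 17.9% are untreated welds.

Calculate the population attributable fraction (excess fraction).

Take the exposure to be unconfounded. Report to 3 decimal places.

PAF ≈ 0.117

p₁ = P(outcome | exposed) = 1504/3751 = 0.40096
p₀ = P(outcome | unexposed) = 1049/4561 = 0.22999
Overall risk P(Y=1) = π·p₁ + (1−π)·p₀ = 0.179×0.40096 + 0.821×0.22999 = 0.2606.
Under exogeneity, PAF = [P(Y=1) − p₀] / P(Y=1).
PAF = (0.2606 − 0.22999) / 0.2606 ≈ 0.1174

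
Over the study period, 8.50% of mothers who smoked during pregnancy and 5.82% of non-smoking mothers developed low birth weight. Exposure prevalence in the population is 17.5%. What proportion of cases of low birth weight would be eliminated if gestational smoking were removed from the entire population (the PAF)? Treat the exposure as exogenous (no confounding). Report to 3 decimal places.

p₁ = 0.085, p₀ = 0.0582.
Overall risk P(Y=1) = π·p₁ + (1−π)·p₀ = 0.175×0.085 + 0.825×0.0582 = 0.06289.
Under exogeneity, PAF = [P(Y=1) − p₀] / P(Y=1).
PAF = (0.06289 − 0.0582) / 0.06289 ≈ 0.0746

PAF ≈ 0.075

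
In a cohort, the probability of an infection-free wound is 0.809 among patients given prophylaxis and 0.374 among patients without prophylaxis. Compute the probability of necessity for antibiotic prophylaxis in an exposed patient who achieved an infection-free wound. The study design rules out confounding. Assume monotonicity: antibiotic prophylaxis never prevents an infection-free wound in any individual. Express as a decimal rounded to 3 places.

Let p₁ = 0.809, p₀ = 0.374.
Under exogeneity and monotonicity, PN = (p₁ − p₀) / p₁.
PN = (0.809 − 0.374) / 0.809 = 0.435 / 0.809 ≈ 0.5377

PN ≈ 0.538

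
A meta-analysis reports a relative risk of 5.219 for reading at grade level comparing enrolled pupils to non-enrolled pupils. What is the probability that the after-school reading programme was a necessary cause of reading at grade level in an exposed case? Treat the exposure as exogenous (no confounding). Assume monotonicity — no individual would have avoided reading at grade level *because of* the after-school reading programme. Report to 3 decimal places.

Under exogeneity and monotonicity, PN = (RR − 1) / RR = 1 − 1/RR.
PN = (5.219 − 1) / 5.219 = 4.219 / 5.219 ≈ 0.8084

PN ≈ 0.808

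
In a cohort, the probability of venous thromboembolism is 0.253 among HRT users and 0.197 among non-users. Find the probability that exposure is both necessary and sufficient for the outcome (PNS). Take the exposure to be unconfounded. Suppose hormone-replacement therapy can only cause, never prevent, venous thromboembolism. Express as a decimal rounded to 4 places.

PNS ≈ 0.0560

Let p₁ = 0.253, p₀ = 0.197.
Under exogeneity and monotonicity, PNS = p₁ − p₀.
PNS = 0.253 − 0.197 = 0.056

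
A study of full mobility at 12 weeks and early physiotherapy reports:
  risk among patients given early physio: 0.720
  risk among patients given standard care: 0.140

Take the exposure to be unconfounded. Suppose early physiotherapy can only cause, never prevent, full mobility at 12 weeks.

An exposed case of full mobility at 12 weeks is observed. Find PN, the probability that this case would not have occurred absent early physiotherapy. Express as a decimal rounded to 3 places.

PN ≈ 0.806

Let p₁ = 0.72, p₀ = 0.14.
Under exogeneity and monotonicity, PN = (p₁ − p₀) / p₁.
PN = (0.72 − 0.14) / 0.72 = 0.58 / 0.72 ≈ 0.8056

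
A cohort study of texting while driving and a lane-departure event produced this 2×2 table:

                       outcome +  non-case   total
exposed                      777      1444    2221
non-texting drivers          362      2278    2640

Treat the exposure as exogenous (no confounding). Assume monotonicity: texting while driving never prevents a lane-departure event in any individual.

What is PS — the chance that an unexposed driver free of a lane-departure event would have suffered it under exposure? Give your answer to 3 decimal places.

p₁ = P(outcome | exposed) = 777/2221 = 0.34984
p₀ = P(outcome | unexposed) = 362/2640 = 0.13712
Under exogeneity and monotonicity, PS = (p₁ − p₀) / (1 − p₀).
PS = (0.34984 − 0.13712) / (1 − 0.13712) = 0.21272 / 0.86288 ≈ 0.2465

PS ≈ 0.247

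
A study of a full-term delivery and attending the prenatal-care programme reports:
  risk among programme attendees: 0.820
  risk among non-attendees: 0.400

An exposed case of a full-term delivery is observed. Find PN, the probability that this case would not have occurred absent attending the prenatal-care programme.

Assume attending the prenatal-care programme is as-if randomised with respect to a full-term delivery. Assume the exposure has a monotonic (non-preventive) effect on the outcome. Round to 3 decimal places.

PN ≈ 0.512

Let p₁ = 0.82, p₀ = 0.4.
Under exogeneity and monotonicity, PN = (p₁ − p₀) / p₁.
PN = (0.82 − 0.4) / 0.82 = 0.42 / 0.82 ≈ 0.5122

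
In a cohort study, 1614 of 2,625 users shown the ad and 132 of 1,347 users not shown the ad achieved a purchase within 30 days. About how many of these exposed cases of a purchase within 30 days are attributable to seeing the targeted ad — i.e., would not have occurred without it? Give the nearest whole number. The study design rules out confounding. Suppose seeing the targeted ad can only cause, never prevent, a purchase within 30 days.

p₁ = P(outcome | exposed) = 1614/2625 = 0.61486
p₀ = P(outcome | unexposed) = 132/1347 = 0.097996
PN = (p₁ − p₀)/p₁ = (0.61486 − 0.097996) / 0.61486 ≈ 0.84062.
Attributable cases ≈ PN × (exposed cases) = 0.84062 × 1614 ≈ 1356.76.

about 1357 cases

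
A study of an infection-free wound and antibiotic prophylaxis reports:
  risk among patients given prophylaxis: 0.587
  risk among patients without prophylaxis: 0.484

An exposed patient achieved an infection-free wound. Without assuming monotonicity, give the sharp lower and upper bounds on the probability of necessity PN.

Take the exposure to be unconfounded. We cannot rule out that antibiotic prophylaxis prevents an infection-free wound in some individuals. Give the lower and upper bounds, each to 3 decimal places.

Let p₁ = 0.587, p₀ = 0.484.
Under exogeneity alone the bounds on PN are max{0,(p₁−p₀)/p₁} ≤ PN ≤ min{1,(1−p₀)/p₁}.
  lower = (p₁ − p₀)/p₁ = 0.103 / 0.587 ≈ 0.1755
  upper = min{1, (1 − p₀)/p₁} = 0.516 / 0.587 ≈ 0.8790

0.175 ≤ PN ≤ 0.879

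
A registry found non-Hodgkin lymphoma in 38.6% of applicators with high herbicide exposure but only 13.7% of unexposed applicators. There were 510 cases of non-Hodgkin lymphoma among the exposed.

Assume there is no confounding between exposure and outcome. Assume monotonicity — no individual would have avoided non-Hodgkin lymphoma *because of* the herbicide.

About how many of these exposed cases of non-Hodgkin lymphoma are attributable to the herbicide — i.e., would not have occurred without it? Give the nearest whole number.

p₁ = 0.386, p₀ = 0.137.
PN = (p₁ − p₀)/p₁ = (0.386 − 0.137) / 0.386 ≈ 0.64508.
Attributable cases ≈ PN × (exposed cases) = 0.64508 × 510 ≈ 328.99.

about 329 cases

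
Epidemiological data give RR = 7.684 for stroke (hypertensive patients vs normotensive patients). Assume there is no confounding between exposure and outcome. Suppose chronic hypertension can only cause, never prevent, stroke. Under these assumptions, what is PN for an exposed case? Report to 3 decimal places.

Under exogeneity and monotonicity, PN = (RR − 1) / RR = 1 − 1/RR.
PN = (7.684 − 1) / 7.684 = 6.684 / 7.684 ≈ 0.8699

PN ≈ 0.870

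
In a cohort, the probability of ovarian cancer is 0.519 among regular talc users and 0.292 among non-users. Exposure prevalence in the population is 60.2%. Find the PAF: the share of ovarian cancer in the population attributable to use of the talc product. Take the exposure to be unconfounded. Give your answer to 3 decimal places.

Let p₁ = 0.519, p₀ = 0.292.
Overall risk P(Y=1) = π·p₁ + (1−π)·p₀ = 0.602×0.519 + 0.398×0.292 = 0.42865.
Under exogeneity, PAF = [P(Y=1) − p₀] / P(Y=1).
PAF = (0.42865 − 0.292) / 0.42865 ≈ 0.3188

PAF ≈ 0.319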